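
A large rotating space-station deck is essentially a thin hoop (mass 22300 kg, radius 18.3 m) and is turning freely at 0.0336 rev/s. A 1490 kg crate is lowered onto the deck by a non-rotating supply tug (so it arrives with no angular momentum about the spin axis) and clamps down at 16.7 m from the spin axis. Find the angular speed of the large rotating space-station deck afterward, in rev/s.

ω_f ≈ 0.0318 rev/s

The added mass arrives with no angular momentum about the spin axis, and any external torque about the spin axis is negligible, so the system's angular momentum is conserved.
I_p = (22300)(18.3)² = 7.468e+06 kg·m².
Added inertia Σmr² = (1490)(16.7)² = 4.155e+05 kg·m²; I_f = 7.468e+06 + 4.155e+05 = 7.884e+06 kg·m².
ω_f = I_p ω_i / I_f = (7.468e+06)(0.0336) / 7.884e+06 = 0.03183 rev/s.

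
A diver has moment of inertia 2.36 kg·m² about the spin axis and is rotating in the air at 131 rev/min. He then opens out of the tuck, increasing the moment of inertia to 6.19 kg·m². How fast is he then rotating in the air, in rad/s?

Angular momentum about the spin axis is conserved since the torque about it is zero.
ω₂ = I₁ω₁ / I₂ = (2.360)(131 rpm) / (6.190) = 49.95 rpm = 5.230 rad/s.

ω₂ ≈ 5.23 rad/s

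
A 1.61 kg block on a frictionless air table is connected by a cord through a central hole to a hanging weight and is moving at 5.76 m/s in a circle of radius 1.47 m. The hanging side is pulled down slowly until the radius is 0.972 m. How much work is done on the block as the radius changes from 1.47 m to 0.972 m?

The only horizontal force on the mass is along the cord (radial), so it exerts no torque about the hole and angular momentum m v r is conserved.
v₂ = v₁ r₁ / r₂ = (5.76)(1.47) / (0.972) = 8.711 m/s.
W = ΔKE = ½m(v₂² − v₁²) = 34.38 J.

W ≈ 34.4 J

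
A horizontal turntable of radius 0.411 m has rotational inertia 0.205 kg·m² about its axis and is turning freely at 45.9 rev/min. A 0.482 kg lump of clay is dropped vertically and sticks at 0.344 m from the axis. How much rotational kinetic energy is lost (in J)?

energy lost ≈ 0.515 J

No external torque acts about the axis; L_before = L_after.
Added inertia Σmr² = (0.482)(0.344)² = 0.05704 kg·m²; I_f = 0.2050 + 0.05704 = 0.2620 kg·m².
ω_f = I_p ω_i / I_f = (0.2050)(45.9) / 0.2620 = 35.91 rpm.
KE_i = ½(0.2050)(4.807 rad/s)² = 2.368 J; KE_f = ½(0.2620)(3.760)² = 1.853 J.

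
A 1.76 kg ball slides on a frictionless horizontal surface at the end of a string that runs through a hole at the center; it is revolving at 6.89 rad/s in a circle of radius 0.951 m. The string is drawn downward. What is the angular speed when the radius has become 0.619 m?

The constraining force is radial, so m r² ω about the center is conserved.
ω₂ = ω₁ (r₁/r₂)² = (6.89)(0.951/0.619)² = 16.26 rad/s.

ω₂ ≈ 16.3 rad/s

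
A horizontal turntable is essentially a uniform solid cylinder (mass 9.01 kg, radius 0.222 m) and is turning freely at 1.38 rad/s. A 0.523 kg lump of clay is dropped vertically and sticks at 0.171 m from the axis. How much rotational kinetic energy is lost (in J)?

The added mass arrives with no angular momentum about the axis, and any external torque about the axis is negligible, so the system's angular momentum is conserved.
I_p = ½(9.01)(0.222)² = 0.2220 kg·m².
Added inertia Σmr² = (0.523)(0.171)² = 0.01529 kg·m²; I_f = 0.2220 + 0.01529 = 0.2373 kg·m².
ω_f = I_p ω_i / I_f = (0.2220)(1.38) / 0.2373 = 1.291 rad/s.
KE_i = ½(0.2220)(1.380 rad/s)² = 0.2114 J; KE_f = ½(0.2373)(1.291)² = 0.1978 J.

energy lost ≈ 0.0136 J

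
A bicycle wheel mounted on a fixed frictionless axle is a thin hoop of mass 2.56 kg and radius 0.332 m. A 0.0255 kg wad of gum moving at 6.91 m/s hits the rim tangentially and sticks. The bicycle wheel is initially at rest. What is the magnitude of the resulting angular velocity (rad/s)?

|ω_f| ≈ 0.205 rad/s

The axle reaction passes through the axle and exerts no torque about it; angular momentum about the axle is conserved through the impact.
I_p = (2.56)(0.332)² = 0.2822 kg·m². Taking the sense of the wad of gum's angular momentum as positive, L_{wad} = m v R = (0.0255)(6.91)(0.332) = 0.05850 kg·m²/s.
L_i = 0 + 0.05850 = 0.05850 kg·m²/s.
After sticking, I_f = I_p + m R² = 0.2822 + (0.0255)(0.332)² = 0.2850 kg·m².
ω_f = L_i / I_f = 0.05850 / 0.2850 = 0.2053 rad/s.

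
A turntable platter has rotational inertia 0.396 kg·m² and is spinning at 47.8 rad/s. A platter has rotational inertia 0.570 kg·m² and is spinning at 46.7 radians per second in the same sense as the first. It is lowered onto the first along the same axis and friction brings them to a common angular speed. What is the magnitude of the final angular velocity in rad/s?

No external torque acts about the common axis, so total angular momentum is conserved.
Taking A's sense as positive: L = (0.3960)(47.8) + (0.5700)(46.7) = 45.55 kg·m²·rad/s.
Combined I = 0.3960 + 0.5700 = 0.9660 kg·m².
ω_f = L / I = 45.55 / 0.9660 = 47.15 rad/s.

|ω_f| ≈ 47.2 rad/s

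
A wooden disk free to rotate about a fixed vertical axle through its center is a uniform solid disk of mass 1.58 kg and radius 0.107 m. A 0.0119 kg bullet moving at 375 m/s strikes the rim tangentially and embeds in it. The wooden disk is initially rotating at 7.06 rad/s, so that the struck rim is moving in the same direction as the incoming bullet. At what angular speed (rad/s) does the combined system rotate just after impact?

The axle reaction passes through the axle and exerts no torque about it; angular momentum about the axle is conserved through the impact.
I_p = ½(1.58)(0.107)² = 0.009045 kg·m². Taking the sense of the bullet's angular momentum as positive, L_{bullet} = m v R = (0.0119)(375)(0.107) = 0.4775 kg·m²/s.
L_i = +I_p ω_p + m v R = +(0.009045)(7.06) + 0.4775 = 0.5413 kg·m²/s.
After sticking, I_f = I_p + m R² = 0.009045 + (0.0119)(0.107)² = 0.009181 kg·m².
ω_f = L_i / I_f = 0.5413 / 0.009181 = 58.96 rad/s.

|ω_f| ≈ 59.0 rad/s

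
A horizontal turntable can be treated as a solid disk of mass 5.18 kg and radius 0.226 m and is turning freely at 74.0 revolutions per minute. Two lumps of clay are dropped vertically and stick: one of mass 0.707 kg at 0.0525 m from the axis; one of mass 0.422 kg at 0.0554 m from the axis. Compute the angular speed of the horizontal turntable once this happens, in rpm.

No external torque acts about the axis; L_before = L_after.
I_p = ½(5.18)(0.226)² = 0.1323 kg·m².
Added inertia Σmr² = (0.707)(0.0525)² + (0.422)(0.0554)² = 0.003244 kg·m²; I_f = 0.1323 + 0.003244 = 0.1355 kg·m².
ω_f = I_p ω_i / I_f = (0.1323)(74.0) / 0.1355 = 72.23 rpm.

ω_f ≈ 72.2 rpm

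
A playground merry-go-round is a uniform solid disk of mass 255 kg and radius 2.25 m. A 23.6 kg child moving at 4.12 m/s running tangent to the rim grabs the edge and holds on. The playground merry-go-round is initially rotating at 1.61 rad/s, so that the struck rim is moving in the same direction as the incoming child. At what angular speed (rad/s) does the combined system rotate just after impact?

The axle reaction passes through the axle and exerts no torque about it; angular momentum about the axle is conserved through the impact.
I_p = ½(255)(2.25)² = 645.5 kg·m². Taking the sense of the child's angular momentum as positive, L_{child} = m v R = (23.6)(4.12)(2.25) = 218.8 kg·m²/s.
L_i = +I_p ω_p + m v R = +(645.5)(1.61) + 218.8 = 1258 kg·m²/s.
After sticking, I_f = I_p + m R² = 645.5 + (23.6)(2.25)² = 764.9 kg·m².
ω_f = L_i / I_f = 1258 / 764.9 = 1.645 rad/s.

|ω_f| ≈ 1.64 rad/s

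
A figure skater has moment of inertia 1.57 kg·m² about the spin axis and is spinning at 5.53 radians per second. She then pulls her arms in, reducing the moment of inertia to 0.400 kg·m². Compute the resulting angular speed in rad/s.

ω₂ ≈ 21.7 rad/s

With no external torque about the axis, L is conserved: I₁ω₁ = I₂ω₂.
ω₂ = I₁ω₁ / I₂ = (1.570)(5.53 rad/s) / (0.4000) = 21.71 rad/s.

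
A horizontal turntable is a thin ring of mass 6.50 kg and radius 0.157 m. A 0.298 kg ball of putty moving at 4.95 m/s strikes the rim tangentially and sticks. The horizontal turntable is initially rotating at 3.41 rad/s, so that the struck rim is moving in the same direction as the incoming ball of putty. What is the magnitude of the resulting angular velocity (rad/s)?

About the axle the impulsive forces during the collision are internal, so angular momentum about that axis is conserved.
I_p = (6.50)(0.157)² = 0.1602 kg·m². Taking the sense of the ball of putty's angular momentum as positive, L_{ball} = m v R = (0.298)(4.95)(0.157) = 0.2316 kg·m²/s.
L_i = +I_p ω_p + m v R = +(0.1602)(3.41) + 0.2316 = 0.7779 kg·m²/s.
After sticking, I_f = I_p + m R² = 0.1602 + (0.298)(0.157)² = 0.1676 kg·m².
ω_f = L_i / I_f = 0.7779 / 0.1676 = 4.643 rad/s.

|ω_f| ≈ 4.64 rad/s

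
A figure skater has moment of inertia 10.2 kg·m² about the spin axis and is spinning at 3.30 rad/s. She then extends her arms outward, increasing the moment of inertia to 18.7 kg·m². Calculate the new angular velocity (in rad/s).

ω₂ ≈ 1.80 rad/s

Angular momentum about the spin axis is conserved since the torque about it is zero.
ω₂ = I₁ω₁ / I₂ = (10.20)(3.30 rad/s) / (18.70) = 1.800 rad/s.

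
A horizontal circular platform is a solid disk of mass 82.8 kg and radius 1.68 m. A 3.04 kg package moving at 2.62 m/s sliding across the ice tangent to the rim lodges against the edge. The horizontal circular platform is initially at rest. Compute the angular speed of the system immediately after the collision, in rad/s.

The axle reaction passes through the central axle and exerts no torque about it; angular momentum about the central axle is conserved through the impact.
I_p = ½(82.8)(1.68)² = 116.8 kg·m². Taking the sense of the package's angular momentum as positive, L_{package} = m v R = (3.04)(2.62)(1.68) = 13.38 kg·m²/s.
L_i = 0 + 13.38 = 13.38 kg·m²/s.
After sticking, I_f = I_p + m R² = 116.8 + (3.04)(1.68)² = 125.4 kg·m².
ω_f = L_i / I_f = 13.38 / 125.4 = 0.1067 rad/s.

|ω_f| ≈ 0.107 rad/s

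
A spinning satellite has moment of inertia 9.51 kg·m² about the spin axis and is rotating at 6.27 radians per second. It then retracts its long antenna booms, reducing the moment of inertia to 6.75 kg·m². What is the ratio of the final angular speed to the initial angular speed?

ω₂/ω₁ ≈ 1.41

No external torque acts about the spin axis, so angular momentum is conserved.
ω₂/ω₁ = I₁/I₂ = 9.510 / 6.750 = 1.409.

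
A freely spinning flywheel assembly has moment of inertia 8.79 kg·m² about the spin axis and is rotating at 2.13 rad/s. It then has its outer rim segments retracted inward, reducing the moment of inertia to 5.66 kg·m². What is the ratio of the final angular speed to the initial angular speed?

ω₂/ω₁ ≈ 1.55

Angular momentum about the spin axis is conserved since the torque about it is zero.
ω₂/ω₁ = I₁/I₂ = 8.790 / 5.660 = 1.553.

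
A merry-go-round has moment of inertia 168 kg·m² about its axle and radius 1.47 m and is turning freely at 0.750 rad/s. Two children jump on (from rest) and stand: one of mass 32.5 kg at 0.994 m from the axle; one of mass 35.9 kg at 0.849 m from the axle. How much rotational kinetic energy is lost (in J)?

energy lost ≈ 12.1 J

The added mass arrives with no angular momentum about the axle, and any external torque about the axle is negligible, so the system's angular momentum is conserved.
Added inertia Σmr² = (32.5)(0.994)² + (35.9)(0.849)² = 57.99 kg·m²; I_f = 168.0 + 57.99 = 226.0 kg·m².
ω_f = I_p ω_i / I_f = (168.0)(0.750) / 226.0 = 0.5576 rad/s.
KE_i = ½(168.0)(0.7500 rad/s)² = 47.25 J; KE_f = ½(226.0)(0.5576)² = 35.13 J.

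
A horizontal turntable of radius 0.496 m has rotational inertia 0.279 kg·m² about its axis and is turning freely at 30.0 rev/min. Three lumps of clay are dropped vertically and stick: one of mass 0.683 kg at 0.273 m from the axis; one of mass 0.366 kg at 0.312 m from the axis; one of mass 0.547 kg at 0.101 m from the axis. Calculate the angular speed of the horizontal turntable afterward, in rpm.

No external torque acts about the axis; L_before = L_after.
Added inertia Σmr² = (0.683)(0.273)² + (0.366)(0.312)² + (0.547)(0.101)² = 0.09211 kg·m²; I_f = 0.2790 + 0.09211 = 0.3711 kg·m².
ω_f = I_p ω_i / I_f = (0.2790)(30.0) / 0.3711 = 22.55 rpm.

ω_f ≈ 22.6 rpm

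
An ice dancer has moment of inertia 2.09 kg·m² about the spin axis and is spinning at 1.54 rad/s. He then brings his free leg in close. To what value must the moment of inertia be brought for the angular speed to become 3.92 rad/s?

I₂ ≈ 0.821 kg·m²

No external torque acts about the spin axis, so angular momentum is conserved.
I₂ = I₁ω₁ / ω₂ = (2.09)(1.54) / (3.92) = 0.8211 kg·m².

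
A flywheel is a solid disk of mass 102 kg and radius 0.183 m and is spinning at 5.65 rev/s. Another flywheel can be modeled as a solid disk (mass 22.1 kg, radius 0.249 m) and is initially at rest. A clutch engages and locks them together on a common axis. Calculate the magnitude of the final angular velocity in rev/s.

|ω_f| ≈ 4.03 rev/s

No external torque acts about the common axis, so total angular momentum is conserved.
Moments of inertia: I_A = ½(102)(0.183)² = 1.708 kg·m²; I_B = ½(22.1)(0.249)² = 0.6851 kg·m².
Taking A's sense as positive: L = (1.708)(5.65) = 9.650 kg·m²·rev/s.
Combined I = 1.708 + 0.6851 = 2.393 kg·m².
ω_f = L / I = 9.650 / 2.393 = 4.032 rev/s.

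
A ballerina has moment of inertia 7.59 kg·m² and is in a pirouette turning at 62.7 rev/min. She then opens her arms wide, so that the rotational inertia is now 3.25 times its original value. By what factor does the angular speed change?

No external torque acts about the spin axis, so angular momentum is conserved.
I₂ = 3.25 × 7.59 = 24.67 kg·m².
ω₂/ω₁ = I₁/I₂ = 7.590 / 24.67 = 0.3077.

ω₂/ω₁ ≈ 0.308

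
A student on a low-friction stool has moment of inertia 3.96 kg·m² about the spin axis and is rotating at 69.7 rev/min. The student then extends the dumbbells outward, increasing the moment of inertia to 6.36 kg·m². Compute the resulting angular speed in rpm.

Angular momentum about the spin axis is conserved since the torque about it is zero.
ω₂ = I₁ω₁ / I₂ = (3.960)(69.7 rpm) / (6.360) = 43.40 rpm.

ω₂ ≈ 43.4 rpm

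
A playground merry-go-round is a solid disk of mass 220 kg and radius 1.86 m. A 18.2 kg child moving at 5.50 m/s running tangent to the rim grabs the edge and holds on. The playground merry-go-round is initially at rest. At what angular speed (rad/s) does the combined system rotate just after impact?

The axle reaction passes through the axle and exerts no torque about it; angular momentum about the axle is conserved through the impact.
I_p = ½(220)(1.86)² = 380.6 kg·m². Taking the sense of the child's angular momentum as positive, L_{child} = m v R = (18.2)(5.50)(1.86) = 186.2 kg·m²/s.
L_i = 0 + 186.2 = 186.2 kg·m²/s.
After sticking, I_f = I_p + m R² = 380.6 + (18.2)(1.86)² = 443.5 kg·m².
ω_f = L_i / I_f = 186.2 / 443.5 = 0.4198 rad/s.

|ω_f| ≈ 0.420 rad/s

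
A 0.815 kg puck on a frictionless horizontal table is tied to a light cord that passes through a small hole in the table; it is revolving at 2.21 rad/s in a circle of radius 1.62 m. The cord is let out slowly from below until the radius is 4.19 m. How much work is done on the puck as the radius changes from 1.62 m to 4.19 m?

The constraining force is radial, so m r² ω about the center is conserved.
ω₂ = ω₁ (r₁/r₂)² = (2.21)(1.62/4.19)² = 0.3304 rad/s.
W = ΔKE = ½m(v₂² − v₁²) = -4.442 J.

W ≈ -4.44 J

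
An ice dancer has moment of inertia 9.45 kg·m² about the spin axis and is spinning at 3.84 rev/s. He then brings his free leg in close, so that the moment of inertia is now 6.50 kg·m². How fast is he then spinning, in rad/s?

No external torque acts about the spin axis, so angular momentum is conserved.
ω₂ = I₁ω₁ / I₂ = (9.450)(3.84 rev/s) / (6.500) = 5.583 rev/s = 35.08 rad/s.

ω₂ ≈ 35.1 rad/s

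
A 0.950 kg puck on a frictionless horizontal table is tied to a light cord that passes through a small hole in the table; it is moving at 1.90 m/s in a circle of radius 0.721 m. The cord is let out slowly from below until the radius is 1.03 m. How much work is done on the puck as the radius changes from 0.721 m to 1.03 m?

W ≈ -0.875 J

Central (radial) force ⇒ zero torque about the center ⇒ m v r is constant.
v₂ = v₁ r₁ / r₂ = (1.90)(0.721) / (1.03) = 1.330 m/s.
W = ΔKE = ½m(v₂² − v₁²) = -0.8745 J.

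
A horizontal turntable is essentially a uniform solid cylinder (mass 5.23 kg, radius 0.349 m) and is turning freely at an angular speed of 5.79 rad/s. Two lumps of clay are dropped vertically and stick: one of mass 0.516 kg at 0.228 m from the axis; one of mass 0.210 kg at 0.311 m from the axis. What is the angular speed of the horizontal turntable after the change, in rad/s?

The added mass arrives with no angular momentum about the axis, and any external torque about the axis is negligible, so the system's angular momentum is conserved.
I_p = ½(5.23)(0.349)² = 0.3185 kg·m².
Added inertia Σmr² = (0.516)(0.228)² + (0.210)(0.311)² = 0.04714 kg·m²; I_f = 0.3185 + 0.04714 = 0.3656 kg·m².
ω_f = I_p ω_i / I_f = (0.3185)(5.79) / 0.3656 = 5.044 rad/s.

ω_f ≈ 5.04 rad/s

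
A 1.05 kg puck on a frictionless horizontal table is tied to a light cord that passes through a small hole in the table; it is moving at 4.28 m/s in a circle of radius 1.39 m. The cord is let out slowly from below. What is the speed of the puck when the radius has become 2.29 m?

v₂ ≈ 2.60 m/s

The only horizontal force on the mass is along the cord (radial), so it exerts no torque about the hole and angular momentum m v r is conserved.
v₂ = v₁ r₁ / r₂ = (4.28)(1.39) / (2.29) = 2.598 m/s.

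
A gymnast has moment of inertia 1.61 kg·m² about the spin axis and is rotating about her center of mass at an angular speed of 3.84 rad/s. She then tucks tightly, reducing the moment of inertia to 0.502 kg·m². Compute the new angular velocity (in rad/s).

ω₂ ≈ 12.3 rad/s

Angular momentum about the spin axis is conserved since the torque about it is zero.
ω₂ = I₁ω₁ / I₂ = (1.610)(3.84 rad/s) / (0.5020) = 12.32 rad/s.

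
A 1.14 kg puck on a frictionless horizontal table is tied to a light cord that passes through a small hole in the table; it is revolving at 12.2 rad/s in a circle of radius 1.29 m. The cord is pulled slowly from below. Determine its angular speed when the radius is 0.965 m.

No torque about the axis ⇒ m r₁² ω₁ = m r₂² ω₂.
ω₂ = ω₁ (r₁/r₂)² = (12.2)(1.29/0.965)² = 21.80 rad/s.

ω₂ ≈ 21.8 rad/s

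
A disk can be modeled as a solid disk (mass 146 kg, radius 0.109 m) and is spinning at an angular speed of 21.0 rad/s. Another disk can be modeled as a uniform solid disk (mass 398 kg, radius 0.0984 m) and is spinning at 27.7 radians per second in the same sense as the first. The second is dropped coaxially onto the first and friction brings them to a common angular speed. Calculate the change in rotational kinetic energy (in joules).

ΔKE ≈ -13.4 J

No external torque acts about the common axis, so total angular momentum is conserved.
Moments of inertia: I_A = ½(146)(0.109)² = 0.8673 kg·m²; I_B = ½(398)(0.0984)² = 1.927 kg·m².
Taking A's sense as positive: L = (0.8673)(21.0) + (1.927)(27.7) = 71.59 kg·m²·rad/s.
Combined I = 0.8673 + 1.927 = 2.794 kg·m².
ω_f = L / I = 71.59 / 2.794 = 25.62 rad/s.
KE_i = ½ΣIω² = 930.5 J; KE_f = ½(2.794)(25.62)² = 917.0 J.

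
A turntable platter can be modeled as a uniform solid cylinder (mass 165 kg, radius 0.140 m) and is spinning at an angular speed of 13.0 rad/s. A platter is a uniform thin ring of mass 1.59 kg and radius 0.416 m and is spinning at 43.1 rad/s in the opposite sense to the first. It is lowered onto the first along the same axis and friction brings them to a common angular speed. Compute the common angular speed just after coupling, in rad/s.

|ω_f| ≈ 4.84 rad/s

No external torque acts about the common axis, so total angular momentum is conserved.
Moments of inertia: I_A = ½(165)(0.140)² = 1.617 kg·m²; I_B = (1.59)(0.416)² = 0.2752 kg·m².
Taking A's sense as positive: L = (1.617)(13.0) − (0.2752)(43.1) = 9.162 kg·m²·rad/s.
Combined I = 1.617 + 0.2752 = 1.892 kg·m².
ω_f = L / I = 9.162 / 1.892 = 4.842 rad/s.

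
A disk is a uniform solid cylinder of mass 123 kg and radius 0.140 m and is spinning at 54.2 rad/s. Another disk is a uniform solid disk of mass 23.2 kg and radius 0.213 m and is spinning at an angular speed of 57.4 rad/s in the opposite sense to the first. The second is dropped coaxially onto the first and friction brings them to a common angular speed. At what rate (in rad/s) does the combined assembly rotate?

|ω_f| ≈ 20.3 rad/s

No external torque acts about the common axis, so total angular momentum is conserved.
Moments of inertia: I_A = ½(123)(0.140)² = 1.205 kg·m²; I_B = ½(23.2)(0.213)² = 0.5263 kg·m².
Taking A's sense as positive: L = (1.205)(54.2) − (0.5263)(57.4) = 35.12 kg·m²·rad/s.
Combined I = 1.205 + 0.5263 = 1.732 kg·m².
ω_f = L / I = 35.12 / 1.732 = 20.28 rad/s.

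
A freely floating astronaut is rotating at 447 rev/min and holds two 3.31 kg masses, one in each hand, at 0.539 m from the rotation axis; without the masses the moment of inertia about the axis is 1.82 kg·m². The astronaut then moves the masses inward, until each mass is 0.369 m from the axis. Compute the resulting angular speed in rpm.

With no external torque about the axis, L is conserved: I₁ω₁ = I₂ω₂.
I₁ = 1.82 + 2(3.31)(0.539)² = 3.743 kg·m²; I₂ = 1.82 + 2(3.31)(0.369)² = 2.721 kg·m².
ω₂ = I₁ω₁ / I₂ = (3.743)(447 rpm) / (2.721) = 614.8 rpm.

ω₂ ≈ 615 rpm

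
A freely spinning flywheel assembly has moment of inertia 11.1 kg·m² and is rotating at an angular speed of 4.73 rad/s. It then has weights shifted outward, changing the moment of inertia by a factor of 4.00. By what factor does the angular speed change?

Angular momentum about the spin axis is conserved since the torque about it is zero.
I₂ = 4.00 × 11.1 = 44.40 kg·m².
ω₂/ω₁ = I₁/I₂ = 11.10 / 44.40 = 0.2500.

ω₂/ω₁ ≈ 0.250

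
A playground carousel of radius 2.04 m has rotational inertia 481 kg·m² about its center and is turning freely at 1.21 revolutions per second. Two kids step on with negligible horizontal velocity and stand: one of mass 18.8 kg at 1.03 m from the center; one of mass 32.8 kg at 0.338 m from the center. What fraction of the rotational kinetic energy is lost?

fraction ≈ 0.0469

No external torque acts about the center; L_before = L_after.
Added inertia Σmr² = (18.8)(1.03)² + (32.8)(0.338)² = 23.69 kg·m²; I_f = 481.0 + 23.69 = 504.7 kg·m².
ω_f = I_p ω_i / I_f = (481.0)(1.21) / 504.7 = 1.153 rev/s.
KE_i = ½(481.0)(7.603 rad/s)² = 13900 J; KE_f = ½(504.7)(7.246)² = 13250 J.
Fraction lost = 0.04694.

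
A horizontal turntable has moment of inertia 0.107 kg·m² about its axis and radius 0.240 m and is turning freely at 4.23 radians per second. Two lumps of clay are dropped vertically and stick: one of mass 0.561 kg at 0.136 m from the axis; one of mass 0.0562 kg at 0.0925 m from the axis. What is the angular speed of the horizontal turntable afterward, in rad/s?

The added mass arrives with no angular momentum about the axis, and any external torque about the axis is negligible, so the system's angular momentum is conserved.
Added inertia Σmr² = (0.561)(0.136)² + (0.0562)(0.0925)² = 0.01086 kg·m²; I_f = 0.1070 + 0.01086 = 0.1179 kg·m².
ω_f = I_p ω_i / I_f = (0.1070)(4.23) / 0.1179 = 3.840 rad/s.

ω_f ≈ 3.84 rad/s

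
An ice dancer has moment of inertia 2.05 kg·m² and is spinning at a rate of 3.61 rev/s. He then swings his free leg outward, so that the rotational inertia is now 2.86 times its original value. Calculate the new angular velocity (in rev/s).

With no external torque about the axis, L is conserved: I₁ω₁ = I₂ω₂.
I₂ = 2.86 × 2.05 = 5.863 kg·m².
ω₂ = I₁ω₁ / I₂ = (2.050)(3.61 rev/s) / (5.863) = 1.262 rev/s.

ω₂ ≈ 1.26 rev/s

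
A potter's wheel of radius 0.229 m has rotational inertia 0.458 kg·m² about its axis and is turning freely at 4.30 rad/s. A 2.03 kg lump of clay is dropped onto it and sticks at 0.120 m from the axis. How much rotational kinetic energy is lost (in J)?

No external torque acts about the axis; L_before = L_after.
Added inertia Σmr² = (2.03)(0.120)² = 0.02923 kg·m²; I_f = 0.4580 + 0.02923 = 0.4872 kg·m².
ω_f = I_p ω_i / I_f = (0.4580)(4.30) / 0.4872 = 4.042 rad/s.
KE_i = ½(0.4580)(4.300 rad/s)² = 4.234 J; KE_f = ½(0.4872)(4.042)² = 3.980 J.

energy lost ≈ 0.254 J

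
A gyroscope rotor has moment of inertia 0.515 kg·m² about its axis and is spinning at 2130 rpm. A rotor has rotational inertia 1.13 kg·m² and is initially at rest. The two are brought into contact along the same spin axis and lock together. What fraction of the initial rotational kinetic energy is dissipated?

fraction ≈ 0.687

The coupling torques are internal; angular momentum about the shared axis is conserved.
Taking A's sense as positive: L = (0.5150)(2130) = 1097 kg·m²·rpm.
Combined I = 0.5150 + 1.130 = 1.645 kg·m².
ω_f = L / I = 1097 / 1.645 = 666.8 rpm.
KE_i = ½ΣIω² = 12810 J; KE_f = ½(1.645)(69.83)² = 4011 J.
Fraction dissipated = (KE_i − KE_f)/KE_i = 0.6869.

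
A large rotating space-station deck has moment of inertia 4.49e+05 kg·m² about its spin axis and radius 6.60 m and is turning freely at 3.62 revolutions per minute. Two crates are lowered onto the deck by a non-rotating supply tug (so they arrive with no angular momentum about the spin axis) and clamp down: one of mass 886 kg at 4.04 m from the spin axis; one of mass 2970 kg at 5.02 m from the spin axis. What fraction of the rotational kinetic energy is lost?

fraction ≈ 0.166

No external torque acts about the spin axis; L_before = L_after.
Added inertia Σmr² = (886)(4.04)² + (2970)(5.02)² = 89310 kg·m²; I_f = 4.490e+05 + 89310 = 5.383e+05 kg·m².
ω_f = I_p ω_i / I_f = (4.490e+05)(3.62) / 5.383e+05 = 3.019 rpm.
KE_i = ½(4.490e+05)(0.3791 rad/s)² = 32260 J; KE_f = ½(5.383e+05)(0.3162)² = 26910 J.
Fraction lost = 0.1659.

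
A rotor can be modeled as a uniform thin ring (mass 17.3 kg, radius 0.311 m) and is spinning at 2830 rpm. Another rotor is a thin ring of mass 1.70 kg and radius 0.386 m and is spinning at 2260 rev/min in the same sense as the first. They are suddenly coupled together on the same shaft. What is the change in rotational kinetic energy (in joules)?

ΔKE ≈ -392 J

The coupling torques are internal; angular momentum about the shared axis is conserved.
Moments of inertia: I_A = (17.3)(0.311)² = 1.673 kg·m²; I_B = (1.70)(0.386)² = 0.2533 kg·m².
Taking A's sense as positive: L = (1.673)(2830) + (0.2533)(2260) = 5308 kg·m²·rpm.
Combined I = 1.673 + 0.2533 = 1.927 kg·m².
ω_f = L / I = 5308 / 1.927 = 2755 rpm.
KE_i = ½ΣIω² = 80570 J; KE_f = ½(1.927)(288.5)² = 80180 J.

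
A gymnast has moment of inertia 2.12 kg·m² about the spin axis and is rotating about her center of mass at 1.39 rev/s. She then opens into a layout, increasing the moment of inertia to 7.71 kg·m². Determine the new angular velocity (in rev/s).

No external torque acts about the spin axis, so angular momentum is conserved.
ω₂ = I₁ω₁ / I₂ = (2.120)(1.39 rev/s) / (7.710) = 0.3822 rev/s.

ω₂ ≈ 0.382 rev/s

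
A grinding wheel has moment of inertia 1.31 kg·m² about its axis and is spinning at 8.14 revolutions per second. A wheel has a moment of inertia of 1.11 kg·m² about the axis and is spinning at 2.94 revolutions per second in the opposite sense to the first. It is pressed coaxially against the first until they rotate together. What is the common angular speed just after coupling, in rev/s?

The coupling torques are internal; angular momentum about the shared axis is conserved.
Taking A's sense as positive: L = (1.310)(8.14) − (1.110)(2.94) = 7.400 kg·m²·rev/s.
Combined I = 1.310 + 1.110 = 2.420 kg·m².
ω_f = L / I = 7.400 / 2.420 = 3.058 rev/s.

|ω_f| ≈ 3.06 rev/s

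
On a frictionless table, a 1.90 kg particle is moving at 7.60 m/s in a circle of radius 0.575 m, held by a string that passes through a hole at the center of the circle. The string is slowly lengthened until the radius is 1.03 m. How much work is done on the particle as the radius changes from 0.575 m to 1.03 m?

W ≈ -37.8 J

Central (radial) force ⇒ zero torque about the center ⇒ m v r is constant.
v₂ = v₁ r₁ / r₂ = (7.60)(0.575) / (1.03) = 4.243 m/s.
W = ΔKE = ½m(v₂² − v₁²) = -37.77 J.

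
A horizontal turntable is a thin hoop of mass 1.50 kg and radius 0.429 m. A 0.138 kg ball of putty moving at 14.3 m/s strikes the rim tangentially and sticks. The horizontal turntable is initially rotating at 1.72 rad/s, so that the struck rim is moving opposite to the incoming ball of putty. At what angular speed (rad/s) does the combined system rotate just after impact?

About the axle the impulsive forces during the collision are internal, so angular momentum about that axis is conserved.
I_p = (1.50)(0.429)² = 0.2761 kg·m². Taking the sense of the ball of putty's angular momentum as positive, L_{ball} = m v R = (0.138)(14.3)(0.429) = 0.8466 kg·m²/s.
L_i = −I_p ω_p + m v R = −(0.2761)(1.72) + 0.8466 = 0.3718 kg·m²/s.
After sticking, I_f = I_p + m R² = 0.2761 + (0.138)(0.429)² = 0.3015 kg·m².
ω_f = L_i / I_f = 0.3718 / 0.3015 = 1.233 rad/s.

|ω_f| ≈ 1.23 rad/s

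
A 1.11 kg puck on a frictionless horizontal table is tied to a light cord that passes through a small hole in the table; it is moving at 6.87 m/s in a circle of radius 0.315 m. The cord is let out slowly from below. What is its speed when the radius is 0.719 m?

v₂ ≈ 3.01 m/s

The only horizontal force on the mass is along the cord (radial), so it exerts no torque about the hole and angular momentum m v r is conserved.
v₂ = v₁ r₁ / r₂ = (6.87)(0.315) / (0.719) = 3.010 m/s.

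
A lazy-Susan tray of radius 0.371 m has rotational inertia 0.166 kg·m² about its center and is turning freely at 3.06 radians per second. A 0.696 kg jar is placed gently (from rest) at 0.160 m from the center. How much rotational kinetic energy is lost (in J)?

The added mass arrives with no angular momentum about the center, and any external torque about the center is negligible, so the system's angular momentum is conserved.
Added inertia Σmr² = (0.696)(0.160)² = 0.01782 kg·m²; I_f = 0.1660 + 0.01782 = 0.1838 kg·m².
ω_f = I_p ω_i / I_f = (0.1660)(3.06) / 0.1838 = 2.763 rad/s.
KE_i = ½(0.1660)(3.060 rad/s)² = 0.7772 J; KE_f = ½(0.1838)(2.763)² = 0.7018 J.

energy lost ≈ 0.0753 J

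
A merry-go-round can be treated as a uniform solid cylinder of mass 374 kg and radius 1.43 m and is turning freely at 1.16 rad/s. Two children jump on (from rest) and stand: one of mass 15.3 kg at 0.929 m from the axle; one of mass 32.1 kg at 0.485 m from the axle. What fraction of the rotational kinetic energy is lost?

fraction ≈ 0.0515

The added mass arrives with no angular momentum about the axle, and any external torque about the axle is negligible, so the system's angular momentum is conserved.
I_p = ½(374)(1.43)² = 382.4 kg·m².
Added inertia Σmr² = (15.3)(0.929)² + (32.1)(0.485)² = 20.76 kg·m²; I_f = 382.4 + 20.76 = 403.2 kg·m².
ω_f = I_p ω_i / I_f = (382.4)(1.16) / 403.2 = 1.100 rad/s.
KE_i = ½(382.4)(1.160 rad/s)² = 257.3 J; KE_f = ½(403.2)(1.100)² = 244.0 J.
Fraction lost = 0.05148.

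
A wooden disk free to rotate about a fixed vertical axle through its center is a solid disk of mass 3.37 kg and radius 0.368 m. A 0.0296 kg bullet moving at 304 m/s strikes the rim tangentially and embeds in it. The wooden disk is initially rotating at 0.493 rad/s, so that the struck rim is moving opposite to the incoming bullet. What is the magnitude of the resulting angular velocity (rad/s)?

|ω_f| ≈ 13.8 rad/s

The axle reaction passes through the axle and exerts no torque about it; angular momentum about the axle is conserved through the impact.
I_p = ½(3.37)(0.368)² = 0.2282 kg·m². Taking the sense of the bullet's angular momentum as positive, L_{bullet} = m v R = (0.0296)(304)(0.368) = 3.311 kg·m²/s.
L_i = −I_p ω_p + m v R = −(0.2282)(0.493) + 3.311 = 3.199 kg·m²/s.
After sticking, I_f = I_p + m R² = 0.2282 + (0.0296)(0.368)² = 0.2322 kg·m².
ω_f = L_i / I_f = 3.199 / 0.2322 = 13.78 rad/s.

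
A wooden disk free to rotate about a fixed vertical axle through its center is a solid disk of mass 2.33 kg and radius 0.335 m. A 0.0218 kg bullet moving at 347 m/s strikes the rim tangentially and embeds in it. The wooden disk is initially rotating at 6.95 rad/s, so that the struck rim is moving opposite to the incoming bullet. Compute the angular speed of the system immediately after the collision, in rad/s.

|ω_f| ≈ 12.2 rad/s

About the axle the impulsive forces during the collision are internal, so angular momentum about that axis is conserved.
I_p = ½(2.33)(0.335)² = 0.1307 kg·m². Taking the sense of the bullet's angular momentum as positive, L_{bullet} = m v R = (0.0218)(347)(0.335) = 2.534 kg·m²/s.
L_i = −I_p ω_p + m v R = −(0.1307)(6.95) + 2.534 = 1.625 kg·m²/s.
After sticking, I_f = I_p + m R² = 0.1307 + (0.0218)(0.335)² = 0.1332 kg·m².
ω_f = L_i / I_f = 1.625 / 0.1332 = 12.20 rad/s.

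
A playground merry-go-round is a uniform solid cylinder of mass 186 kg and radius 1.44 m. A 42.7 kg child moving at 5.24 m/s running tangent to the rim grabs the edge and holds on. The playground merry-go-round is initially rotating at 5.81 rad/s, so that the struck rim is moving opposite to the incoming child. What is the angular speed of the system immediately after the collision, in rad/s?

|ω_f| ≈ 2.84 rad/s

The axle reaction passes through the axle and exerts no torque about it; angular momentum about the axle is conserved through the impact.
I_p = ½(186)(1.44)² = 192.8 kg·m². Taking the sense of the child's angular momentum as positive, L_{child} = m v R = (42.7)(5.24)(1.44) = 322.2 kg·m²/s.
L_i = −I_p ω_p + m v R = −(192.8)(5.81) + 322.2 = -798.2 kg·m²/s.
After sticking, I_f = I_p + m R² = 192.8 + (42.7)(1.44)² = 281.4 kg·m².
ω_f = L_i / I_f = -798.2 / 281.4 = -2.837 rad/s.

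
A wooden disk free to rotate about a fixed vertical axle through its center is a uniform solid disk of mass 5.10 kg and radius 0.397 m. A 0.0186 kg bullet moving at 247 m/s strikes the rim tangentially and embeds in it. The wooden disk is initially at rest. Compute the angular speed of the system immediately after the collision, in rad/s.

About the axle the impulsive forces during the collision are internal, so angular momentum about that axis is conserved.
I_p = ½(5.10)(0.397)² = 0.4019 kg·m². Taking the sense of the bullet's angular momentum as positive, L_{bullet} = m v R = (0.0186)(247)(0.397) = 1.824 kg·m²/s.
L_i = 0 + 1.824 = 1.824 kg·m²/s.
After sticking, I_f = I_p + m R² = 0.4019 + (0.0186)(0.397)² = 0.4048 kg·m².
ω_f = L_i / I_f = 1.824 / 0.4048 = 4.505 rad/s.

|ω_f| ≈ 4.51 rad/s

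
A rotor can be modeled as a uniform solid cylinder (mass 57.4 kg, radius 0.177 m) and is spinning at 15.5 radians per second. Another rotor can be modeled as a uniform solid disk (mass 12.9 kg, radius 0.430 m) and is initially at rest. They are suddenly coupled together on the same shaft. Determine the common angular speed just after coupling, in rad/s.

The coupling torques are internal; angular momentum about the shared axis is conserved.
Moments of inertia: I_A = ½(57.4)(0.177)² = 0.8991 kg·m²; I_B = ½(12.9)(0.430)² = 1.193 kg·m².
Taking A's sense as positive: L = (0.8991)(15.5) = 13.94 kg·m²·rad/s.
Combined I = 0.8991 + 1.193 = 2.092 kg·m².
ω_f = L / I = 13.94 / 2.092 = 6.663 rad/s.

|ω_f| ≈ 6.66 rad/s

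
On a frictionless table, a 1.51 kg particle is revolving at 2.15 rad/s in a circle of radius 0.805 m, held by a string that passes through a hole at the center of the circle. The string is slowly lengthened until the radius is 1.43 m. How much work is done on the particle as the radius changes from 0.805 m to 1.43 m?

The constraining force is radial, so m r² ω about the center is conserved.
ω₂ = ω₁ (r₁/r₂)² = (2.15)(0.805/1.43)² = 0.6813 rad/s.
W = ΔKE = ½m(v₂² − v₁²) = -1.545 J.

W ≈ -1.54 J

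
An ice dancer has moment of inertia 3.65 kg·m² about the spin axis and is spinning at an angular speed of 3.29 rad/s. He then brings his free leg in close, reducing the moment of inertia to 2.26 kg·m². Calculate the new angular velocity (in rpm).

No external torque acts about the spin axis, so angular momentum is conserved.
ω₂ = I₁ω₁ / I₂ = (3.650)(3.29 rad/s) / (2.260) = 5.313 rad/s = 50.74 rpm.

ω₂ ≈ 50.7 rpm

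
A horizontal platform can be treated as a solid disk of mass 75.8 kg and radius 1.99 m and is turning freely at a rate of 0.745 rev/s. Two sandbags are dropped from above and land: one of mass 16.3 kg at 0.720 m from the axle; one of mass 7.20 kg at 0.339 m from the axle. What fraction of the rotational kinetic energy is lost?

No external torque acts about the axle; L_before = L_after.
I_p = ½(75.8)(1.99)² = 150.1 kg·m².
Added inertia Σmr² = (16.3)(0.720)² + (7.20)(0.339)² = 9.277 kg·m²; I_f = 150.1 + 9.277 = 159.4 kg·m².
ω_f = I_p ω_i / I_f = (150.1)(0.745) / 159.4 = 0.7016 rev/s.
KE_i = ½(150.1)(4.681 rad/s)² = 1644 J; KE_f = ½(159.4)(4.408)² = 1549 J.
Fraction lost = 0.05821.

fraction ≈ 0.0582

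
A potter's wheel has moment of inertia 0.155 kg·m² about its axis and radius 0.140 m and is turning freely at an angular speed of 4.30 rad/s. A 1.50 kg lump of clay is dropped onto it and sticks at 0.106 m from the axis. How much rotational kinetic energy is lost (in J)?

No external torque acts about the axis; L_before = L_after.
Added inertia Σmr² = (1.50)(0.106)² = 0.01685 kg·m²; I_f = 0.1550 + 0.01685 = 0.1719 kg·m².
ω_f = I_p ω_i / I_f = (0.1550)(4.30) / 0.1719 = 3.878 rad/s.
KE_i = ½(0.1550)(4.300 rad/s)² = 1.433 J; KE_f = ½(0.1719)(3.878)² = 1.292 J.

energy lost ≈ 0.141 J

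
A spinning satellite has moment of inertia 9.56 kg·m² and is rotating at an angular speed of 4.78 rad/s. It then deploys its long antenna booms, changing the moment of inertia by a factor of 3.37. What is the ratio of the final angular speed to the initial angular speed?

ω₂/ω₁ ≈ 0.297

With no external torque about the axis, L is conserved: I₁ω₁ = I₂ω₂.
I₂ = 3.37 × 9.56 = 32.22 kg·m².
ω₂/ω₁ = I₁/I₂ = 9.560 / 32.22 = 0.2967.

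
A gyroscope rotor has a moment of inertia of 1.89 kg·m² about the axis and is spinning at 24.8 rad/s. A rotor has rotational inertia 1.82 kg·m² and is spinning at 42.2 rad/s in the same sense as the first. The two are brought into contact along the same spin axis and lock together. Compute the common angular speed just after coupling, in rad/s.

|ω_f| ≈ 33.3 rad/s

The coupling torques are internal; angular momentum about the shared axis is conserved.
Taking A's sense as positive: L = (1.890)(24.8) + (1.820)(42.2) = 123.7 kg·m²·rad/s.
Combined I = 1.890 + 1.820 = 3.710 kg·m².
ω_f = L / I = 123.7 / 3.710 = 33.34 rad/s.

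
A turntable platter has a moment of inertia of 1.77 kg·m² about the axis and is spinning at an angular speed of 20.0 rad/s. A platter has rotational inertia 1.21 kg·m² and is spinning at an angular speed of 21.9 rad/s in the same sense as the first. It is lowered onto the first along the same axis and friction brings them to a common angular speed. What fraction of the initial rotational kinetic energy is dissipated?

No external torque acts about the common axis, so total angular momentum is conserved.
Taking A's sense as positive: L = (1.770)(20.0) + (1.210)(21.9) = 61.90 kg·m²·rad/s.
Combined I = 1.770 + 1.210 = 2.980 kg·m².
ω_f = L / I = 61.90 / 2.980 = 20.77 rad/s.
KE_i = ½ΣIω² = 644.2 J; KE_f = ½(2.980)(20.77)² = 642.9 J.
Fraction dissipated = (KE_i − KE_f)/KE_i = 0.002014.

fraction ≈ 0.00201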